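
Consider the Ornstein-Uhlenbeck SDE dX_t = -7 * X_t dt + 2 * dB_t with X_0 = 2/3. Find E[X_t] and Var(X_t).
E[X_t] = 2*exp(-7*t)/3; Var(X_t) = 2/7 - 2*exp(-14*t)/7

The OU SDE dX = -theta X dt + sigma dB admits the integrating factor exp(theta t): d(exp(theta t) X_t) = sigma exp(theta t) dB_t. Integrating from 0 to t:
  X_t = x_0 * exp(-theta t) + sigma * int_0^t exp(-theta (t-s)) dB_s.
The Itô integral has mean 0 and (by the Itô isometry) variance sigma^2 * int_0^t exp(-2 theta (t - s)) ds = sigma^2 * (1 - exp(-2 theta t)) / (2 theta).
With theta = 7, sigma = 2, x_0 = 2/3:
  E[X_t] = 2/3 * exp(-7 t) = 2*exp(-7*t)/3
  Var(X_t) = (2)^2 * (1 - exp(-2*7 t)) / (2 * 7) = 2/7 - 2*exp(-14*t)/7.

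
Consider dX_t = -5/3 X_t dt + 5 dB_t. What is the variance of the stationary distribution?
lim Var(X_t) = 15/2

The OU SDE dX = -theta X dt + sigma dB admits the integrating factor exp(theta t): d(exp(theta t) X_t) = sigma exp(theta t) dB_t. Integrating from 0 to t gives X_t = x_0 * exp(-theta t) + sigma * int_0^t exp(-theta (t-s)) dB_s for any initial x_0. The Itô integral has variance (by the Itô isometry) sigma^2 * int_0^t exp(-2 theta (t - s)) ds = sigma^2 * (1 - exp(-2 theta t)) / (2 theta), independent of x_0.
With theta = 5/3, sigma = 5:
  Var(X_t) = (5)^2 * (1 - exp(-2*5/3 t)) / (2 * 5/3) = 15/2 - 15*exp(-10*t/3)/2.
As t -> infinity, exp(-2*5/3 t) -> 0, so the stationary variance is sigma^2 / (2 theta) = 15/2.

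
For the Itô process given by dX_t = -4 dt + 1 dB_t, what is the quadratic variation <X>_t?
<X>_t = t

For an Itô process dX_t = a(t) dt + b(t) dB_t, the quadratic variation is <X>_t = int_0^t b(s)^2 ds (the drift term does not contribute). Here b(s) = 1, so
  b(s)^2 = 1.
Integrating from 0 to t:
  <X>_t = int_0^t (1) ds = t.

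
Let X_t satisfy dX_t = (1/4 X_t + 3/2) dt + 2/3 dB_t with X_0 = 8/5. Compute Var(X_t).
Var(X_t) = 8*exp(t/2)/9 - 8/9

The variance V(t) = Var(X_t) satisfies V'(t) = 2 a V(t) + c^2 with V(0) = 0 (drift coefficient is linear in X, diffusion is constant). With a = 1/4, c = 2/3, the solution is
  V(t) = (c^2 / (2 a)) * (exp(2 a t) - 1)
       = ((2/3)^2 / (2*(1/4))) * (exp((1/2) t) - 1)
       = 8*exp(t/2)/9 - 8/9.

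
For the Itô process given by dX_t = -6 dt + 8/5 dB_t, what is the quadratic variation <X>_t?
<X>_t = 64*t/25

For an Itô process dX_t = a(t) dt + b(t) dB_t, the quadratic variation is <X>_t = int_0^t b(s)^2 ds (the drift term does not contribute). Here b(s) = 8/5, so
  b(s)^2 = 64/25.
Integrating from 0 to t:
  <X>_t = int_0^t (64/25) ds = 64*t/25.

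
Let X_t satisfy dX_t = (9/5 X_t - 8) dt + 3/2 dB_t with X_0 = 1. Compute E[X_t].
E[X_t] = 40/9 - 31*exp(9*t/5)/9

Taking expectations and using E[dB_t] = 0, the mean m(t) = E[X_t] satisfies the ODE m'(t) = a m(t) + b with m(0) = x_0. With a = 9/5, b = -8, x_0 = 1, the solution is
  m(t) = x_0 * exp(a t) + (b/a) * (exp(a t) - 1)
       = 1 * exp((9/5) t) + ((-8)/(9/5)) * (exp((9/5) t) - 1)
       = 40/9 - 31*exp(9*t/5)/9.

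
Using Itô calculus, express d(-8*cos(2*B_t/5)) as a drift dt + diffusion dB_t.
d(-8*cos(2*B_t/5)) = (16*cos(2*B_t/5)/25) dt + (16*sin(2*B_t/5)/5) dB_t

Itô's formula for f(B_t) gives d f(B_t) = f'(B_t) dB_t + (1/2) f''(B_t) dt. Compute derivatives of f(x) = -8*cos(2*x/5):
  f'(x)  = 16*sin(2*x/5)/5
  f''(x) = 32*cos(2*x/5)/25
Substitute x = B_t and multiply the f'' term by 1/2:
  drift     = (1/2) * (32*cos(2*x/5)/25) evaluated at B_t = 16*cos(2*B_t/5)/25
  diffusion = (16*sin(2*x/5)/5) evaluated at B_t = 16*sin(2*B_t/5)/5
Therefore d(-8*cos(2*B_t/5)) = (16*cos(2*B_t/5)/25) dt + (16*sin(2*B_t/5)/5) dB_t.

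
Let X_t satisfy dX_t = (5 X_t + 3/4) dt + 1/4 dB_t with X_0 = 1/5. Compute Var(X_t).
Var(X_t) = exp(10*t)/160 - 1/160

The variance V(t) = Var(X_t) satisfies V'(t) = 2 a V(t) + c^2 with V(0) = 0 (drift coefficient is linear in X, diffusion is constant). With a = 5, c = 1/4, the solution is
  V(t) = (c^2 / (2 a)) * (exp(2 a t) - 1)
       = ((1/4)^2 / (2*5)) * (exp(10 t) - 1)
       = exp(10*t)/160 - 1/160.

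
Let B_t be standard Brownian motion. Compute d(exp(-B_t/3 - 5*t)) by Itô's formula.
d(exp(-B_t/3 - 5*t)) = (-89*exp(-B_t/3 - 5*t)/18) dt + (-exp(-B_t/3 - 5*t)/3) dB_t

Itô's formula for f(t, x): d f(t, B_t) = (f_t + (1/2) f_xx) dt + f_x dB_t. Compute partials of f(t, x) = exp(-5*t - x/3):
  f_t(t,x)  = -5*exp(-5*t - x/3)
  f_x(t,x)  = -exp(-5*t - x/3)/3
  f_xx(t,x) = exp(-5*t - x/3)/9
Assemble drift = f_t + (1/2) f_xx = -89*exp(-5*t - x/3)/18 and diffusion = f_x = -exp(-5*t - x/3)/3. Substituting x = B_t:
  d(exp(-B_t/3 - 5*t)) = (-89*exp(-B_t/3 - 5*t)/18) dt + (-exp(-B_t/3 - 5*t)/3) dB_t.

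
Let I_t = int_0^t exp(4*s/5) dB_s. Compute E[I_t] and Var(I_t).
E[I_t] = 0; Var(I_t) = 5*exp(8*t/5)/8 - 5/8

The Itô integral of a deterministic integrand f(s) has mean 0 because each increment f(s) * (B_{s+ds} - B_s) has mean 0. By the Itô isometry:
  Var( int_0^t f(s) dB_s ) = E[ (int_0^t f(s) dB_s)^2 ] = int_0^t f(s)^2 ds.
Here f(s) = exp(4*s/5), so f(s)^2 = exp(8*s/5). Integrate:
  int_0^t (exp(8*s/5)) ds = 5*exp(8*t/5)/8 - 5/8.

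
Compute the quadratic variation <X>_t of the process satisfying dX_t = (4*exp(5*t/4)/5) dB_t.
<X>_t = 32*exp(5*t/2)/125 - 32/125

For an Itô process dX_t = a(t) dt + b(t) dB_t, the quadratic variation is <X>_t = int_0^t b(s)^2 ds (the drift term does not contribute). Here b(s) = 4*exp(5*s/4)/5, so
  b(s)^2 = 16*exp(5*s/2)/25.
Integrating from 0 to t:
  <X>_t = int_0^t (16*exp(5*s/2)/25) ds = 32*exp(5*t/2)/125 - 32/125.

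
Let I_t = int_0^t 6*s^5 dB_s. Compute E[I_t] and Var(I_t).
E[I_t] = 0; Var(I_t) = 36*t^11/11

The Itô integral of a deterministic integrand f(s) has mean 0 because each increment f(s) * (B_{s+ds} - B_s) has mean 0. By the Itô isometry:
  Var( int_0^t f(s) dB_s ) = E[ (int_0^t f(s) dB_s)^2 ] = int_0^t f(s)^2 ds.
Here f(s) = 6*s^5, so f(s)^2 = 36*s^10. Integrate:
  int_0^t (36*s^10) ds = 36*t^11/11.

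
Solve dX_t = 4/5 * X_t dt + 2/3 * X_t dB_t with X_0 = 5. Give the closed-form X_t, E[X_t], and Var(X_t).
X_t = 5 * exp((26/45) t + (2/3) B_t); E[X_t] = 5*exp(4*t/5); Var(X_t) = 25*(exp(4*t/9) - 1)*exp(8*t/5)

For GBM dX = mu X dt + sigma X dB with X_0 = x_0, apply Itô to Y = log X: dY = (mu - sigma^2/2) dt + sigma dB, so Y_t = log(x_0) + (mu - sigma^2/2) t + sigma B_t and hence X_t = x_0 * exp((mu - sigma^2/2) t + sigma B_t).
With mu = 4/5, sigma = 2/3, x_0 = 5, this gives:
  X_t = 5 * exp((26/45) * t + (2/3) * B_t).
Since sigma*B_t ~ Normal(0, sigma^2 t), E[exp(sigma*B_t)] = exp(sigma^2 t / 2); so E[X_t] = x_0 * exp((mu - sigma^2/2) t) * exp(sigma^2 t / 2) = x_0 * exp(mu t) = 5*exp(4*t/5).
Var(X_t) = E[X_t^2] - (E[X_t])^2 = x_0^2 * exp(2 mu t) * (exp(sigma^2 t) - 1) = 25*(exp(4*t/9) - 1)*exp(8*t/5).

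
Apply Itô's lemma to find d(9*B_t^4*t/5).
d(9*B_t^4*t/5) = (9*B_t^2*(B_t^2 + 6*t)/5) dt + (36*B_t^3*t/5) dB_t

Itô's formula for f(t, x): d f(t, B_t) = (f_t + (1/2) f_xx) dt + f_x dB_t. Compute partials of f(t, x) = 9*t*x^4/5:
  f_t(t,x)  = 9*x^4/5
  f_x(t,x)  = 36*t*x^3/5
  f_xx(t,x) = 108*t*x^2/5
Assemble drift = f_t + (1/2) f_xx = 9*x^2*(6*t + x^2)/5 and diffusion = f_x = 36*t*x^3/5. Substituting x = B_t:
  d(9*B_t^4*t/5) = (9*B_t^2*(B_t^2 + 6*t)/5) dt + (36*B_t^3*t/5) dB_t.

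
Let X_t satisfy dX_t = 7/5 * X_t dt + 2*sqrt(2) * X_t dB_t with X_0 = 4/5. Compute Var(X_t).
Var(X_t) = 16*(exp(8*t) - 1)*exp(14*t/5)/25

For GBM dX = mu X dt + sigma X dB with X_0 = x_0, apply Itô to Y = log X: dY = (mu - sigma^2/2) dt + sigma dB, so Y_t = log(x_0) + (mu - sigma^2/2) t + sigma B_t and hence X_t = x_0 * exp((mu - sigma^2/2) t + sigma B_t).
With mu = 7/5, sigma = 2*sqrt(2), x_0 = 4/5, this gives:
  X_t = 4/5 * exp((-13/5) * t + (2*sqrt(2)) * B_t).
Since sigma*B_t ~ Normal(0, sigma^2 t), E[exp(sigma*B_t)] = exp(sigma^2 t / 2); so E[X_t] = x_0 * exp((mu - sigma^2/2) t) * exp(sigma^2 t / 2) = x_0 * exp(mu t) = 4*exp(7*t/5)/5.
Var(X_t) = E[X_t^2] - (E[X_t])^2 = x_0^2 * exp(2 mu t) * (exp(sigma^2 t) - 1) = 16*(exp(8*t) - 1)*exp(14*t/5)/25.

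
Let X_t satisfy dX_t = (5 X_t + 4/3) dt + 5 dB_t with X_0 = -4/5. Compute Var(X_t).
Var(X_t) = 5*exp(10*t)/2 - 5/2

The variance V(t) = Var(X_t) satisfies V'(t) = 2 a V(t) + c^2 with V(0) = 0 (drift coefficient is linear in X, diffusion is constant). With a = 5, c = 5, the solution is
  V(t) = (c^2 / (2 a)) * (exp(2 a t) - 1)
       = (5^2 / (2*5)) * (exp(10 t) - 1)
       = 5*exp(10*t)/2 - 5/2.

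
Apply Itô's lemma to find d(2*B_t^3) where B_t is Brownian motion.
d(2*B_t^3) = (6*B_t) dt + (6*B_t^2) dB_t

Itô's formula for f(B_t) gives d f(B_t) = f'(B_t) dB_t + (1/2) f''(B_t) dt. Compute derivatives of f(x) = 2*x^3:
  f'(x)  = 6*x^2
  f''(x) = 12*x
Substitute x = B_t and multiply the f'' term by 1/2:
  drift     = (1/2) * (12*x) evaluated at B_t = 6*B_t
  diffusion = (6*x^2) evaluated at B_t = 6*B_t^2
Therefore d(2*B_t^3) = (6*B_t) dt + (6*B_t^2) dB_t.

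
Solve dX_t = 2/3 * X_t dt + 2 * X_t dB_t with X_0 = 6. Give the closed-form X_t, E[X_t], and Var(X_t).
X_t = 6 * exp((-4/3) t + (2) B_t); E[X_t] = 6*exp(2*t/3); Var(X_t) = 36*(exp(4*t) - 1)*exp(4*t/3)

For GBM dX = mu X dt + sigma X dB with X_0 = x_0, apply Itô to Y = log X: dY = (mu - sigma^2/2) dt + sigma dB, so Y_t = log(x_0) + (mu - sigma^2/2) t + sigma B_t and hence X_t = x_0 * exp((mu - sigma^2/2) t + sigma B_t).
With mu = 2/3, sigma = 2, x_0 = 6, this gives:
  X_t = 6 * exp((-4/3) * t + (2) * B_t).
Since sigma*B_t ~ Normal(0, sigma^2 t), E[exp(sigma*B_t)] = exp(sigma^2 t / 2); so E[X_t] = x_0 * exp((mu - sigma^2/2) t) * exp(sigma^2 t / 2) = x_0 * exp(mu t) = 6*exp(2*t/3).
Var(X_t) = E[X_t^2] - (E[X_t])^2 = x_0^2 * exp(2 mu t) * (exp(sigma^2 t) - 1) = 36*(exp(4*t) - 1)*exp(4*t/3).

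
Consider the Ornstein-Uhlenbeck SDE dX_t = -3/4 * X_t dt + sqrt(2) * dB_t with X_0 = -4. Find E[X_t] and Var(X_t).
E[X_t] = -4*exp(-3*t/4); Var(X_t) = 4/3 - 4*exp(-3*t/2)/3

The OU SDE dX = -theta X dt + sigma dB admits the integrating factor exp(theta t): d(exp(theta t) X_t) = sigma exp(theta t) dB_t. Integrating from 0 to t:
  X_t = x_0 * exp(-theta t) + sigma * int_0^t exp(-theta (t-s)) dB_s.
The Itô integral has mean 0 and (by the Itô isometry) variance sigma^2 * int_0^t exp(-2 theta (t - s)) ds = sigma^2 * (1 - exp(-2 theta t)) / (2 theta).
With theta = 3/4, sigma = sqrt(2), x_0 = -4:
  E[X_t] = -4 * exp(-3/4 t) = -4*exp(-3*t/4)
  Var(X_t) = (sqrt(2))^2 * (1 - exp(-2*3/4 t)) / (2 * 3/4) = 4/3 - 4*exp(-3*t/2)/3.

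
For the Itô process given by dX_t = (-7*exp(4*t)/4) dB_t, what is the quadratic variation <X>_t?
<X>_t = 49*exp(8*t)/128 - 49/128

For an Itô process dX_t = a(t) dt + b(t) dB_t, the quadratic variation is <X>_t = int_0^t b(s)^2 ds (the drift term does not contribute). Here b(s) = -7*exp(4*s)/4, so
  b(s)^2 = 49*exp(8*s)/16.
Integrating from 0 to t:
  <X>_t = int_0^t (49*exp(8*s)/16) ds = 49*exp(8*t)/128 - 49/128.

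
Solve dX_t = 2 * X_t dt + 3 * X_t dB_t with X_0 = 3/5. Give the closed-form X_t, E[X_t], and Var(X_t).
X_t = 3/5 * exp((-5/2) t + (3) B_t); E[X_t] = 3*exp(2*t)/5; Var(X_t) = 9*(exp(9*t) - 1)*exp(4*t)/25

For GBM dX = mu X dt + sigma X dB with X_0 = x_0, apply Itô to Y = log X: dY = (mu - sigma^2/2) dt + sigma dB, so Y_t = log(x_0) + (mu - sigma^2/2) t + sigma B_t and hence X_t = x_0 * exp((mu - sigma^2/2) t + sigma B_t).
With mu = 2, sigma = 3, x_0 = 3/5, this gives:
  X_t = 3/5 * exp((-5/2) * t + (3) * B_t).
Since sigma*B_t ~ Normal(0, sigma^2 t), E[exp(sigma*B_t)] = exp(sigma^2 t / 2); so E[X_t] = x_0 * exp((mu - sigma^2/2) t) * exp(sigma^2 t / 2) = x_0 * exp(mu t) = 3*exp(2*t)/5.
Var(X_t) = E[X_t^2] - (E[X_t])^2 = x_0^2 * exp(2 mu t) * (exp(sigma^2 t) - 1) = 9*(exp(9*t) - 1)*exp(4*t)/25.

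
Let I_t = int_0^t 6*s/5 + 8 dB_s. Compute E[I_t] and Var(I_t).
E[I_t] = 0; Var(I_t) = 4*t*(3*t^2 + 60*t + 400)/25

The Itô integral of a deterministic integrand f(s) has mean 0 because each increment f(s) * (B_{s+ds} - B_s) has mean 0. By the Itô isometry:
  Var( int_0^t f(s) dB_s ) = E[ (int_0^t f(s) dB_s)^2 ] = int_0^t f(s)^2 ds.
Here f(s) = 6*s/5 + 8, so f(s)^2 = 4*(3*s + 20)^2/25. Integrate:
  int_0^t (4*(3*s + 20)^2/25) ds = 4*t*(3*t^2 + 60*t + 400)/25.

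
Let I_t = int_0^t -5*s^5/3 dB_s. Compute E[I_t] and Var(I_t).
E[I_t] = 0; Var(I_t) = 25*t^11/99

The Itô integral of a deterministic integrand f(s) has mean 0 because each increment f(s) * (B_{s+ds} - B_s) has mean 0. By the Itô isometry:
  Var( int_0^t f(s) dB_s ) = E[ (int_0^t f(s) dB_s)^2 ] = int_0^t f(s)^2 ds.
Here f(s) = -5*s^5/3, so f(s)^2 = 25*s^10/9. Integrate:
  int_0^t (25*s^10/9) ds = 25*t^11/99.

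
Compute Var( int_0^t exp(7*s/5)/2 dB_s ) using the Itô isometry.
Var = 5*exp(14*t/5)/56 - 5/56

The Itô integral of a deterministic integrand f(s) has mean 0 because each increment f(s) * (B_{s+ds} - B_s) has mean 0. By the Itô isometry:
  Var( int_0^t f(s) dB_s ) = E[ (int_0^t f(s) dB_s)^2 ] = int_0^t f(s)^2 ds.
Here f(s) = exp(7*s/5)/2, so f(s)^2 = exp(14*s/5)/4. Integrate:
  int_0^t (exp(14*s/5)/4) ds = 5*exp(14*t/5)/56 - 5/56.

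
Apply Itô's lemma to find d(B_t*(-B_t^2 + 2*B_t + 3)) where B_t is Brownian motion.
d(B_t*(-B_t^2 + 2*B_t + 3)) = (2 - 3*B_t) dt + (-3*B_t^2 + 4*B_t + 3) dB_t

Itô's formula for f(B_t) gives d f(B_t) = f'(B_t) dB_t + (1/2) f''(B_t) dt. Compute derivatives of f(x) = x*(-x^2 + 2*x + 3):
  f'(x)  = -3*x^2 + 4*x + 3
  f''(x) = 4 - 6*x
Substitute x = B_t and multiply the f'' term by 1/2:
  drift     = (1/2) * (4 - 6*x) evaluated at B_t = 2 - 3*B_t
  diffusion = (-3*x^2 + 4*x + 3) evaluated at B_t = -3*B_t^2 + 4*B_t + 3
Therefore d(B_t*(-B_t^2 + 2*B_t + 3)) = (2 - 3*B_t) dt + (-3*B_t^2 + 4*B_t + 3) dB_t.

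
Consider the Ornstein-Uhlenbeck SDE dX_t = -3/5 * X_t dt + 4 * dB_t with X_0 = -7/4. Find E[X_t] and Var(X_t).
E[X_t] = -7*exp(-3*t/5)/4; Var(X_t) = 40/3 - 40*exp(-6*t/5)/3

The OU SDE dX = -theta X dt + sigma dB admits the integrating factor exp(theta t): d(exp(theta t) X_t) = sigma exp(theta t) dB_t. Integrating from 0 to t:
  X_t = x_0 * exp(-theta t) + sigma * int_0^t exp(-theta (t-s)) dB_s.
The Itô integral has mean 0 and (by the Itô isometry) variance sigma^2 * int_0^t exp(-2 theta (t - s)) ds = sigma^2 * (1 - exp(-2 theta t)) / (2 theta).
With theta = 3/5, sigma = 4, x_0 = -7/4:
  E[X_t] = -7/4 * exp(-3/5 t) = -7*exp(-3*t/5)/4
  Var(X_t) = (4)^2 * (1 - exp(-2*3/5 t)) / (2 * 3/5) = 40/3 - 40*exp(-6*t/5)/3.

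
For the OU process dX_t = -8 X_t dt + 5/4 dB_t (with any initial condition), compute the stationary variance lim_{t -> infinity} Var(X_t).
lim Var(X_t) = 25/256

The OU SDE dX = -theta X dt + sigma dB admits the integrating factor exp(theta t): d(exp(theta t) X_t) = sigma exp(theta t) dB_t. Integrating from 0 to t gives X_t = x_0 * exp(-theta t) + sigma * int_0^t exp(-theta (t-s)) dB_s for any initial x_0. The Itô integral has variance (by the Itô isometry) sigma^2 * int_0^t exp(-2 theta (t - s)) ds = sigma^2 * (1 - exp(-2 theta t)) / (2 theta), independent of x_0.
With theta = 8, sigma = 5/4:
  Var(X_t) = (5/4)^2 * (1 - exp(-2*8 t)) / (2 * 8) = 25/256 - 25*exp(-16*t)/256.
As t -> infinity, exp(-2*8 t) -> 0, so the stationary variance is sigma^2 / (2 theta) = 25/256.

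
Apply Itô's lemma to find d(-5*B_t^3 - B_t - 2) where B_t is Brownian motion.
d(-5*B_t^3 - B_t - 2) = (-15*B_t) dt + (-15*B_t^2 - 1) dB_t

Itô's formula for f(B_t) gives d f(B_t) = f'(B_t) dB_t + (1/2) f''(B_t) dt. Compute derivatives of f(x) = -5*x^3 - x - 2:
  f'(x)  = -15*x^2 - 1
  f''(x) = -30*x
Substitute x = B_t and multiply the f'' term by 1/2:
  drift     = (1/2) * (-30*x) evaluated at B_t = -15*B_t
  diffusion = (-15*x^2 - 1) evaluated at B_t = -15*B_t^2 - 1
Therefore d(-5*B_t^3 - B_t - 2) = (-15*B_t) dt + (-15*B_t^2 - 1) dB_t.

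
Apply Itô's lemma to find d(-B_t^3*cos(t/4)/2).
d(-B_t^3*cos(t/4)/2) = (B_t*(B_t^2*sin(t/4) - 12*cos(t/4))/8) dt + (-3*B_t^2*cos(t/4)/2) dB_t

Itô's formula for f(t, x): d f(t, B_t) = (f_t + (1/2) f_xx) dt + f_x dB_t. Compute partials of f(t, x) = -x^3*cos(t/4)/2:
  f_t(t,x)  = x^3*sin(t/4)/8
  f_x(t,x)  = -3*x^2*cos(t/4)/2
  f_xx(t,x) = -3*x*cos(t/4)
Assemble drift = f_t + (1/2) f_xx = x*(x^2*sin(t/4) - 12*cos(t/4))/8 and diffusion = f_x = -3*x^2*cos(t/4)/2. Substituting x = B_t:
  d(-B_t^3*cos(t/4)/2) = (B_t*(B_t^2*sin(t/4) - 12*cos(t/4))/8) dt + (-3*B_t^2*cos(t/4)/2) dB_t.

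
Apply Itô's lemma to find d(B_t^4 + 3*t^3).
d(B_t^4 + 3*t^3) = (6*B_t^2 + 9*t^2) dt + (4*B_t^3) dB_t

Itô's formula for f(t, x): d f(t, B_t) = (f_t + (1/2) f_xx) dt + f_x dB_t. Compute partials of f(t, x) = 3*t^3 + x^4:
  f_t(t,x)  = 9*t^2
  f_x(t,x)  = 4*x^3
  f_xx(t,x) = 12*x^2
Assemble drift = f_t + (1/2) f_xx = 9*t^2 + 6*x^2 and diffusion = f_x = 4*x^3. Substituting x = B_t:
  d(B_t^4 + 3*t^3) = (6*B_t^2 + 9*t^2) dt + (4*B_t^3) dB_t.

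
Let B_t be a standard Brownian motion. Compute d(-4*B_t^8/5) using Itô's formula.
d(-4*B_t^8/5) = (-112*B_t^6/5) dt + (-32*B_t^7/5) dB_t

Itô's formula for f(B_t) gives d f(B_t) = f'(B_t) dB_t + (1/2) f''(B_t) dt. Compute derivatives of f(x) = -4*x^8/5:
  f'(x)  = -32*x^7/5
  f''(x) = -224*x^6/5
Substitute x = B_t and multiply the f'' term by 1/2:
  drift     = (1/2) * (-224*x^6/5) evaluated at B_t = -112*B_t^6/5
  diffusion = (-32*x^7/5) evaluated at B_t = -32*B_t^7/5
Therefore d(-4*B_t^8/5) = (-112*B_t^6/5) dt + (-32*B_t^7/5) dB_t.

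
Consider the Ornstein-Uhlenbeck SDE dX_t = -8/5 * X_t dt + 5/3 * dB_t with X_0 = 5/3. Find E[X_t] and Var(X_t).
E[X_t] = 5*exp(-8*t/5)/3; Var(X_t) = 125/144 - 125*exp(-16*t/5)/144

The OU SDE dX = -theta X dt + sigma dB admits the integrating factor exp(theta t): d(exp(theta t) X_t) = sigma exp(theta t) dB_t. Integrating from 0 to t:
  X_t = x_0 * exp(-theta t) + sigma * int_0^t exp(-theta (t-s)) dB_s.
The Itô integral has mean 0 and (by the Itô isometry) variance sigma^2 * int_0^t exp(-2 theta (t - s)) ds = sigma^2 * (1 - exp(-2 theta t)) / (2 theta).
With theta = 8/5, sigma = 5/3, x_0 = 5/3:
  E[X_t] = 5/3 * exp(-8/5 t) = 5*exp(-8*t/5)/3
  Var(X_t) = (5/3)^2 * (1 - exp(-2*8/5 t)) / (2 * 8/5) = 125/144 - 125*exp(-16*t/5)/144.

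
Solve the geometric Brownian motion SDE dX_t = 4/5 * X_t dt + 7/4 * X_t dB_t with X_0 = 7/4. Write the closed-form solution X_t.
X_t = 7/4 * exp((-117/160) * t + (7/4) * B_t)

For GBM dX = mu X dt + sigma X dB with X_0 = x_0, apply Itô to Y = log X: dY = (mu - sigma^2/2) dt + sigma dB, so Y_t = log(x_0) + (mu - sigma^2/2) t + sigma B_t and hence X_t = x_0 * exp((mu - sigma^2/2) t + sigma B_t).
With mu = 4/5, sigma = 7/4, x_0 = 7/4, this gives:
  X_t = 7/4 * exp((-117/160) * t + (7/4) * B_t).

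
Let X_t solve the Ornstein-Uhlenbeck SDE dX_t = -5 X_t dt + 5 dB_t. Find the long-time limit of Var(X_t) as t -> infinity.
lim Var(X_t) = 5/2

The OU SDE dX = -theta X dt + sigma dB admits the integrating factor exp(theta t): d(exp(theta t) X_t) = sigma exp(theta t) dB_t. Integrating from 0 to t gives X_t = x_0 * exp(-theta t) + sigma * int_0^t exp(-theta (t-s)) dB_s for any initial x_0. The Itô integral has variance (by the Itô isometry) sigma^2 * int_0^t exp(-2 theta (t - s)) ds = sigma^2 * (1 - exp(-2 theta t)) / (2 theta), independent of x_0.
With theta = 5, sigma = 5:
  Var(X_t) = (5)^2 * (1 - exp(-2*5 t)) / (2 * 5) = 5/2 - 5*exp(-10*t)/2.
As t -> infinity, exp(-2*5 t) -> 0, so the stationary variance is sigma^2 / (2 theta) = 5/2.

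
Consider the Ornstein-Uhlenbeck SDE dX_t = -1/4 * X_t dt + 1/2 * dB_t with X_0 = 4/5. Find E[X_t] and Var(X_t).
E[X_t] = 4*exp(-t/4)/5; Var(X_t) = 1/2 - exp(-t/2)/2

The OU SDE dX = -theta X dt + sigma dB admits the integrating factor exp(theta t): d(exp(theta t) X_t) = sigma exp(theta t) dB_t. Integrating from 0 to t:
  X_t = x_0 * exp(-theta t) + sigma * int_0^t exp(-theta (t-s)) dB_s.
The Itô integral has mean 0 and (by the Itô isometry) variance sigma^2 * int_0^t exp(-2 theta (t - s)) ds = sigma^2 * (1 - exp(-2 theta t)) / (2 theta).
With theta = 1/4, sigma = 1/2, x_0 = 4/5:
  E[X_t] = 4/5 * exp(-1/4 t) = 4*exp(-t/4)/5
  Var(X_t) = (1/2)^2 * (1 - exp(-2*1/4 t)) / (2 * 1/4) = 1/2 - exp(-t/2)/2.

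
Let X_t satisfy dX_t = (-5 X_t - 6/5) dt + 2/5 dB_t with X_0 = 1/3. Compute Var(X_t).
Var(X_t) = 2/125 - 2*exp(-10*t)/125

The variance V(t) = Var(X_t) satisfies V'(t) = 2 a V(t) + c^2 with V(0) = 0 (drift coefficient is linear in X, diffusion is constant). With a = -5, c = 2/5, the solution is
  V(t) = (c^2 / (2 a)) * (exp(2 a t) - 1)
       = ((2/5)^2 / (2*(-5))) * (exp((-10) t) - 1)
       = 2/125 - 2*exp(-10*t)/125.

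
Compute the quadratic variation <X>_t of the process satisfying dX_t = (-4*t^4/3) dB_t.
<X>_t = 16*t^9/81

For an Itô process dX_t = a(t) dt + b(t) dB_t, the quadratic variation is <X>_t = int_0^t b(s)^2 ds (the drift term does not contribute). Here b(s) = -4*s^4/3, so
  b(s)^2 = 16*s^8/9.
Integrating from 0 to t:
  <X>_t = int_0^t (16*s^8/9) ds = 16*t^9/81.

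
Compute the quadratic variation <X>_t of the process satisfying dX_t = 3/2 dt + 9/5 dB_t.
<X>_t = 81*t/25

For an Itô process dX_t = a(t) dt + b(t) dB_t, the quadratic variation is <X>_t = int_0^t b(s)^2 ds (the drift term does not contribute). Here b(s) = 9/5, so
  b(s)^2 = 81/25.
Integrating from 0 to t:
  <X>_t = int_0^t (81/25) ds = 81*t/25.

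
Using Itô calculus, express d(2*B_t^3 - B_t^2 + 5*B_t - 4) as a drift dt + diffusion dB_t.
d(2*B_t^3 - B_t^2 + 5*B_t - 4) = (6*B_t - 1) dt + (6*B_t^2 - 2*B_t + 5) dB_t

Itô's formula for f(B_t) gives d f(B_t) = f'(B_t) dB_t + (1/2) f''(B_t) dt. Compute derivatives of f(x) = 2*x^3 - x^2 + 5*x - 4:
  f'(x)  = 6*x^2 - 2*x + 5
  f''(x) = 12*x - 2
Substitute x = B_t and multiply the f'' term by 1/2:
  drift     = (1/2) * (12*x - 2) evaluated at B_t = 6*B_t - 1
  diffusion = (6*x^2 - 2*x + 5) evaluated at B_t = 6*B_t^2 - 2*B_t + 5
Therefore d(2*B_t^3 - B_t^2 + 5*B_t - 4) = (6*B_t - 1) dt + (6*B_t^2 - 2*B_t + 5) dB_t.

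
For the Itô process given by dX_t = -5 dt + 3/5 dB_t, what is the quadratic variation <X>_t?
<X>_t = 9*t/25

For an Itô process dX_t = a(t) dt + b(t) dB_t, the quadratic variation is <X>_t = int_0^t b(s)^2 ds (the drift term does not contribute). Here b(s) = 3/5, so
  b(s)^2 = 9/25.
Integrating from 0 to t:
  <X>_t = int_0^t (9/25) ds = 9*t/25.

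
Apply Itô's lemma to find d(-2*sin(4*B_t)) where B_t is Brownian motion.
d(-2*sin(4*B_t)) = (16*sin(4*B_t)) dt + (-8*cos(4*B_t)) dB_t

Itô's formula for f(B_t) gives d f(B_t) = f'(B_t) dB_t + (1/2) f''(B_t) dt. Compute derivatives of f(x) = -2*sin(4*x):
  f'(x)  = -8*cos(4*x)
  f''(x) = 32*sin(4*x)
Substitute x = B_t and multiply the f'' term by 1/2:
  drift     = (1/2) * (32*sin(4*x)) evaluated at B_t = 16*sin(4*B_t)
  diffusion = (-8*cos(4*x)) evaluated at B_t = -8*cos(4*B_t)
Therefore d(-2*sin(4*B_t)) = (16*sin(4*B_t)) dt + (-8*cos(4*B_t)) dB_t.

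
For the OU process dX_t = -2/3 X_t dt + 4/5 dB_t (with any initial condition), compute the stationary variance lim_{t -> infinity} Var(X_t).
lim Var(X_t) = 12/25

The OU SDE dX = -theta X dt + sigma dB admits the integrating factor exp(theta t): d(exp(theta t) X_t) = sigma exp(theta t) dB_t. Integrating from 0 to t gives X_t = x_0 * exp(-theta t) + sigma * int_0^t exp(-theta (t-s)) dB_s for any initial x_0. The Itô integral has variance (by the Itô isometry) sigma^2 * int_0^t exp(-2 theta (t - s)) ds = sigma^2 * (1 - exp(-2 theta t)) / (2 theta), independent of x_0.
With theta = 2/3, sigma = 4/5:
  Var(X_t) = (4/5)^2 * (1 - exp(-2*2/3 t)) / (2 * 2/3) = 12/25 - 12*exp(-4*t/3)/25.
As t -> infinity, exp(-2*2/3 t) -> 0, so the stationary variance is sigma^2 / (2 theta) = 12/25.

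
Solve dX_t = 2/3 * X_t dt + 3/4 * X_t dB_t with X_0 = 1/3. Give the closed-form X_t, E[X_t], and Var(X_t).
X_t = 1/3 * exp((37/96) t + (3/4) B_t); E[X_t] = exp(2*t/3)/3; Var(X_t) = (exp(9*t/16) - 1)*exp(4*t/3)/9

For GBM dX = mu X dt + sigma X dB with X_0 = x_0, apply Itô to Y = log X: dY = (mu - sigma^2/2) dt + sigma dB, so Y_t = log(x_0) + (mu - sigma^2/2) t + sigma B_t and hence X_t = x_0 * exp((mu - sigma^2/2) t + sigma B_t).
With mu = 2/3, sigma = 3/4, x_0 = 1/3, this gives:
  X_t = 1/3 * exp((37/96) * t + (3/4) * B_t).
Since sigma*B_t ~ Normal(0, sigma^2 t), E[exp(sigma*B_t)] = exp(sigma^2 t / 2); so E[X_t] = x_0 * exp((mu - sigma^2/2) t) * exp(sigma^2 t / 2) = x_0 * exp(mu t) = exp(2*t/3)/3.
Var(X_t) = E[X_t^2] - (E[X_t])^2 = x_0^2 * exp(2 mu t) * (exp(sigma^2 t) - 1) = (exp(9*t/16) - 1)*exp(4*t/3)/9.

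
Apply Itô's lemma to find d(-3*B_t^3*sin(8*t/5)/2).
d(-3*B_t^3*sin(8*t/5)/2) = (3*B_t*(-8*B_t^2*cos(8*t/5) - 15*sin(8*t/5))/10) dt + (-9*B_t^2*sin(8*t/5)/2) dB_t

Itô's formula for f(t, x): d f(t, B_t) = (f_t + (1/2) f_xx) dt + f_x dB_t. Compute partials of f(t, x) = -3*x^3*sin(8*t/5)/2:
  f_t(t,x)  = -12*x^3*cos(8*t/5)/5
  f_x(t,x)  = -9*x^2*sin(8*t/5)/2
  f_xx(t,x) = -9*x*sin(8*t/5)
Assemble drift = f_t + (1/2) f_xx = 3*x*(-8*x^2*cos(8*t/5) - 15*sin(8*t/5))/10 and diffusion = f_x = -9*x^2*sin(8*t/5)/2. Substituting x = B_t:
  d(-3*B_t^3*sin(8*t/5)/2) = (3*B_t*(-8*B_t^2*cos(8*t/5) - 15*sin(8*t/5))/10) dt + (-9*B_t^2*sin(8*t/5)/2) dB_t.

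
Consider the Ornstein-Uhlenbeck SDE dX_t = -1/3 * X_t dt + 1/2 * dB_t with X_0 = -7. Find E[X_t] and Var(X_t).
E[X_t] = -7*exp(-t/3); Var(X_t) = 3/8 - 3*exp(-2*t/3)/8

The OU SDE dX = -theta X dt + sigma dB admits the integrating factor exp(theta t): d(exp(theta t) X_t) = sigma exp(theta t) dB_t. Integrating from 0 to t:
  X_t = x_0 * exp(-theta t) + sigma * int_0^t exp(-theta (t-s)) dB_s.
The Itô integral has mean 0 and (by the Itô isometry) variance sigma^2 * int_0^t exp(-2 theta (t - s)) ds = sigma^2 * (1 - exp(-2 theta t)) / (2 theta).
With theta = 1/3, sigma = 1/2, x_0 = -7:
  E[X_t] = -7 * exp(-1/3 t) = -7*exp(-t/3)
  Var(X_t) = (1/2)^2 * (1 - exp(-2*1/3 t)) / (2 * 1/3) = 3/8 - 3*exp(-2*t/3)/8.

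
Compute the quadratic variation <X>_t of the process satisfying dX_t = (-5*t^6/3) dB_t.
<X>_t = 25*t^13/117

For an Itô process dX_t = a(t) dt + b(t) dB_t, the quadratic variation is <X>_t = int_0^t b(s)^2 ds (the drift term does not contribute). Here b(s) = -5*s^6/3, so
  b(s)^2 = 25*s^12/9.
Integrating from 0 to t:
  <X>_t = int_0^t (25*s^12/9) ds = 25*t^13/117.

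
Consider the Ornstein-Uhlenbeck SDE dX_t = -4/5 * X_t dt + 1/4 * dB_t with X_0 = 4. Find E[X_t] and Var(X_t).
E[X_t] = 4*exp(-4*t/5); Var(X_t) = 5/128 - 5*exp(-8*t/5)/128

The OU SDE dX = -theta X dt + sigma dB admits the integrating factor exp(theta t): d(exp(theta t) X_t) = sigma exp(theta t) dB_t. Integrating from 0 to t:
  X_t = x_0 * exp(-theta t) + sigma * int_0^t exp(-theta (t-s)) dB_s.
The Itô integral has mean 0 and (by the Itô isometry) variance sigma^2 * int_0^t exp(-2 theta (t - s)) ds = sigma^2 * (1 - exp(-2 theta t)) / (2 theta).
With theta = 4/5, sigma = 1/4, x_0 = 4:
  E[X_t] = 4 * exp(-4/5 t) = 4*exp(-4*t/5)
  Var(X_t) = (1/4)^2 * (1 - exp(-2*4/5 t)) / (2 * 4/5) = 5/128 - 5*exp(-8*t/5)/128.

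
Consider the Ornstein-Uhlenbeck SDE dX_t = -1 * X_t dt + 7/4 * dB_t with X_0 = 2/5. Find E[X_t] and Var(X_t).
E[X_t] = 2*exp(-t)/5; Var(X_t) = 49/32 - 49*exp(-2*t)/32

The OU SDE dX = -theta X dt + sigma dB admits the integrating factor exp(theta t): d(exp(theta t) X_t) = sigma exp(theta t) dB_t. Integrating from 0 to t:
  X_t = x_0 * exp(-theta t) + sigma * int_0^t exp(-theta (t-s)) dB_s.
The Itô integral has mean 0 and (by the Itô isometry) variance sigma^2 * int_0^t exp(-2 theta (t - s)) ds = sigma^2 * (1 - exp(-2 theta t)) / (2 theta).
With theta = 1, sigma = 7/4, x_0 = 2/5:
  E[X_t] = 2/5 * exp(-1 t) = 2*exp(-t)/5
  Var(X_t) = (7/4)^2 * (1 - exp(-2*1 t)) / (2 * 1) = 49/32 - 49*exp(-2*t)/32.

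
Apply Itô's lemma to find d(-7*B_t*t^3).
d(-7*B_t*t^3) = (-21*B_t*t^2) dt + (-7*t^3) dB_t

Itô's formula for f(t, x): d f(t, B_t) = (f_t + (1/2) f_xx) dt + f_x dB_t. Compute partials of f(t, x) = -7*t^3*x:
  f_t(t,x)  = -21*t^2*x
  f_x(t,x)  = -7*t^3
  f_xx(t,x) = 0
Assemble drift = f_t + (1/2) f_xx = -21*t^2*x and diffusion = f_x = -7*t^3. Substituting x = B_t:
  d(-7*B_t*t^3) = (-21*B_t*t^2) dt + (-7*t^3) dB_t.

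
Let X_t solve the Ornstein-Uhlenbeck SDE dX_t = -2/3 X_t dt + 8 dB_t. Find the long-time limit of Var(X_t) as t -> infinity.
lim Var(X_t) = 48

The OU SDE dX = -theta X dt + sigma dB admits the integrating factor exp(theta t): d(exp(theta t) X_t) = sigma exp(theta t) dB_t. Integrating from 0 to t gives X_t = x_0 * exp(-theta t) + sigma * int_0^t exp(-theta (t-s)) dB_s for any initial x_0. The Itô integral has variance (by the Itô isometry) sigma^2 * int_0^t exp(-2 theta (t - s)) ds = sigma^2 * (1 - exp(-2 theta t)) / (2 theta), independent of x_0.
With theta = 2/3, sigma = 8:
  Var(X_t) = (8)^2 * (1 - exp(-2*2/3 t)) / (2 * 2/3) = 48 - 48*exp(-4*t/3).
As t -> infinity, exp(-2*2/3 t) -> 0, so the stationary variance is sigma^2 / (2 theta) = 48.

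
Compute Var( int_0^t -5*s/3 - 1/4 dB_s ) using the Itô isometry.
Var = t*(400*t^2 + 180*t + 27)/432

The Itô integral of a deterministic integrand f(s) has mean 0 because each increment f(s) * (B_{s+ds} - B_s) has mean 0. By the Itô isometry:
  Var( int_0^t f(s) dB_s ) = E[ (int_0^t f(s) dB_s)^2 ] = int_0^t f(s)^2 ds.
Here f(s) = -5*s/3 - 1/4, so f(s)^2 = (20*s + 3)^2/144. Integrate:
  int_0^t ((20*s + 3)^2/144) ds = t*(400*t^2 + 180*t + 27)/432.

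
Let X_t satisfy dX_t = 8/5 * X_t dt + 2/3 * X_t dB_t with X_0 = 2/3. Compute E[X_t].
E[X_t] = 2*exp(8*t/5)/3

For GBM dX = mu X dt + sigma X dB with X_0 = x_0, apply Itô to Y = log X: dY = (mu - sigma^2/2) dt + sigma dB, so Y_t = log(x_0) + (mu - sigma^2/2) t + sigma B_t and hence X_t = x_0 * exp((mu - sigma^2/2) t + sigma B_t).
With mu = 8/5, sigma = 2/3, x_0 = 2/3, this gives:
  X_t = 2/3 * exp((62/45) * t + (2/3) * B_t).
Since sigma*B_t ~ Normal(0, sigma^2 t), E[exp(sigma*B_t)] = exp(sigma^2 t / 2); so E[X_t] = x_0 * exp((mu - sigma^2/2) t) * exp(sigma^2 t / 2) = x_0 * exp(mu t) = 2*exp(8*t/5)/3.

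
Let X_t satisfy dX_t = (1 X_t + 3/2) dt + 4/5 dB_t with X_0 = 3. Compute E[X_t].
E[X_t] = 9*exp(t)/2 - 3/2

Taking expectations and using E[dB_t] = 0, the mean m(t) = E[X_t] satisfies the ODE m'(t) = a m(t) + b with m(0) = x_0. With a = 1, b = 3/2, x_0 = 3, the solution is
  m(t) = x_0 * exp(a t) + (b/a) * (exp(a t) - 1)
       = 3 * exp(1 t) + ((3/2)/1) * (exp(1 t) - 1)
       = 9*exp(t)/2 - 3/2.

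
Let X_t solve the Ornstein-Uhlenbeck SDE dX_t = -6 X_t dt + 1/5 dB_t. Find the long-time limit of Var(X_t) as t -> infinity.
lim Var(X_t) = 1/300

The OU SDE dX = -theta X dt + sigma dB admits the integrating factor exp(theta t): d(exp(theta t) X_t) = sigma exp(theta t) dB_t. Integrating from 0 to t gives X_t = x_0 * exp(-theta t) + sigma * int_0^t exp(-theta (t-s)) dB_s for any initial x_0. The Itô integral has variance (by the Itô isometry) sigma^2 * int_0^t exp(-2 theta (t - s)) ds = sigma^2 * (1 - exp(-2 theta t)) / (2 theta), independent of x_0.
With theta = 6, sigma = 1/5:
  Var(X_t) = (1/5)^2 * (1 - exp(-2*6 t)) / (2 * 6) = 1/300 - exp(-12*t)/300.
As t -> infinity, exp(-2*6 t) -> 0, so the stationary variance is sigma^2 / (2 theta) = 1/300.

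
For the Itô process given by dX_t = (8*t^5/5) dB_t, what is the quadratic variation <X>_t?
<X>_t = 64*t^11/275

For an Itô process dX_t = a(t) dt + b(t) dB_t, the quadratic variation is <X>_t = int_0^t b(s)^2 ds (the drift term does not contribute). Here b(s) = 8*s^5/5, so
  b(s)^2 = 64*s^10/25.
Integrating from 0 to t:
  <X>_t = int_0^t (64*s^10/25) ds = 64*t^11/275.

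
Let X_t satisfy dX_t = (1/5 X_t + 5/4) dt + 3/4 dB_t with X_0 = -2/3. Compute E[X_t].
E[X_t] = 67*exp(t/5)/12 - 25/4

Taking expectations and using E[dB_t] = 0, the mean m(t) = E[X_t] satisfies the ODE m'(t) = a m(t) + b with m(0) = x_0. With a = 1/5, b = 5/4, x_0 = -2/3, the solution is
  m(t) = x_0 * exp(a t) + (b/a) * (exp(a t) - 1)
       = (-2/3) * exp((1/5) t) + ((5/4)/(1/5)) * (exp((1/5) t) - 1)
       = 67*exp(t/5)/12 - 25/4.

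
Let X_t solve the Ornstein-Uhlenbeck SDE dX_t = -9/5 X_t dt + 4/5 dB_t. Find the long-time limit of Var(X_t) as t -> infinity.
lim Var(X_t) = 8/45

The OU SDE dX = -theta X dt + sigma dB admits the integrating factor exp(theta t): d(exp(theta t) X_t) = sigma exp(theta t) dB_t. Integrating from 0 to t gives X_t = x_0 * exp(-theta t) + sigma * int_0^t exp(-theta (t-s)) dB_s for any initial x_0. The Itô integral has variance (by the Itô isometry) sigma^2 * int_0^t exp(-2 theta (t - s)) ds = sigma^2 * (1 - exp(-2 theta t)) / (2 theta), independent of x_0.
With theta = 9/5, sigma = 4/5:
  Var(X_t) = (4/5)^2 * (1 - exp(-2*9/5 t)) / (2 * 9/5) = 8/45 - 8*exp(-18*t/5)/45.
As t -> infinity, exp(-2*9/5 t) -> 0, so the stationary variance is sigma^2 / (2 theta) = 8/45.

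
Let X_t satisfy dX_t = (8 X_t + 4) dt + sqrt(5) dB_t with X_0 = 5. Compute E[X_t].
E[X_t] = 11*exp(8*t)/2 - 1/2

Taking expectations and using E[dB_t] = 0, the mean m(t) = E[X_t] satisfies the ODE m'(t) = a m(t) + b with m(0) = x_0. With a = 8, b = 4, x_0 = 5, the solution is
  m(t) = x_0 * exp(a t) + (b/a) * (exp(a t) - 1)
       = 5 * exp(8 t) + (4/8) * (exp(8 t) - 1)
       = 11*exp(8*t)/2 - 1/2.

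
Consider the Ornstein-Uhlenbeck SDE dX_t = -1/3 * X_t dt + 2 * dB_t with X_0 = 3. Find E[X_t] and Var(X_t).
E[X_t] = 3*exp(-t/3); Var(X_t) = 6 - 6*exp(-2*t/3)

The OU SDE dX = -theta X dt + sigma dB admits the integrating factor exp(theta t): d(exp(theta t) X_t) = sigma exp(theta t) dB_t. Integrating from 0 to t:
  X_t = x_0 * exp(-theta t) + sigma * int_0^t exp(-theta (t-s)) dB_s.
The Itô integral has mean 0 and (by the Itô isometry) variance sigma^2 * int_0^t exp(-2 theta (t - s)) ds = sigma^2 * (1 - exp(-2 theta t)) / (2 theta).
With theta = 1/3, sigma = 2, x_0 = 3:
  E[X_t] = 3 * exp(-1/3 t) = 3*exp(-t/3)
  Var(X_t) = (2)^2 * (1 - exp(-2*1/3 t)) / (2 * 1/3) = 6 - 6*exp(-2*t/3).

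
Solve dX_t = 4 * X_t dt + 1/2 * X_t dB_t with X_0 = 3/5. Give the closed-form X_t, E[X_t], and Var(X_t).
X_t = 3/5 * exp((31/8) t + (1/2) B_t); E[X_t] = 3*exp(4*t)/5; Var(X_t) = 9*(exp(t/4) - 1)*exp(8*t)/25

For GBM dX = mu X dt + sigma X dB with X_0 = x_0, apply Itô to Y = log X: dY = (mu - sigma^2/2) dt + sigma dB, so Y_t = log(x_0) + (mu - sigma^2/2) t + sigma B_t and hence X_t = x_0 * exp((mu - sigma^2/2) t + sigma B_t).
With mu = 4, sigma = 1/2, x_0 = 3/5, this gives:
  X_t = 3/5 * exp((31/8) * t + (1/2) * B_t).
Since sigma*B_t ~ Normal(0, sigma^2 t), E[exp(sigma*B_t)] = exp(sigma^2 t / 2); so E[X_t] = x_0 * exp((mu - sigma^2/2) t) * exp(sigma^2 t / 2) = x_0 * exp(mu t) = 3*exp(4*t)/5.
Var(X_t) = E[X_t^2] - (E[X_t])^2 = x_0^2 * exp(2 mu t) * (exp(sigma^2 t) - 1) = 9*(exp(t/4) - 1)*exp(8*t)/25.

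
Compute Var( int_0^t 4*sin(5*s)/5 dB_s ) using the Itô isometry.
Var = 8*t/25 - 4*sin(10*t)/125

The Itô integral of a deterministic integrand f(s) has mean 0 because each increment f(s) * (B_{s+ds} - B_s) has mean 0. By the Itô isometry:
  Var( int_0^t f(s) dB_s ) = E[ (int_0^t f(s) dB_s)^2 ] = int_0^t f(s)^2 ds.
Here f(s) = 4*sin(5*s)/5, so f(s)^2 = 16*sin(5*s)^2/25. Integrate:
  int_0^t (16*sin(5*s)^2/25) ds = 8*t/25 - 4*sin(10*t)/125.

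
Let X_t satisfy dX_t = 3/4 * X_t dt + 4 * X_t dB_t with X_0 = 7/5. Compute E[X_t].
E[X_t] = 7*exp(3*t/4)/5

For GBM dX = mu X dt + sigma X dB with X_0 = x_0, apply Itô to Y = log X: dY = (mu - sigma^2/2) dt + sigma dB, so Y_t = log(x_0) + (mu - sigma^2/2) t + sigma B_t and hence X_t = x_0 * exp((mu - sigma^2/2) t + sigma B_t).
With mu = 3/4, sigma = 4, x_0 = 7/5, this gives:
  X_t = 7/5 * exp((-29/4) * t + (4) * B_t).
Since sigma*B_t ~ Normal(0, sigma^2 t), E[exp(sigma*B_t)] = exp(sigma^2 t / 2); so E[X_t] = x_0 * exp((mu - sigma^2/2) t) * exp(sigma^2 t / 2) = x_0 * exp(mu t) = 7*exp(3*t/4)/5.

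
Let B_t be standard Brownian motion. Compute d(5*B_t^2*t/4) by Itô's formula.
d(5*B_t^2*t/4) = (5*B_t^2/4 + 5*t/4) dt + (5*B_t*t/2) dB_t

Itô's formula for f(t, x): d f(t, B_t) = (f_t + (1/2) f_xx) dt + f_x dB_t. Compute partials of f(t, x) = 5*t*x^2/4:
  f_t(t,x)  = 5*x^2/4
  f_x(t,x)  = 5*t*x/2
  f_xx(t,x) = 5*t/2
Assemble drift = f_t + (1/2) f_xx = 5*t/4 + 5*x^2/4 and diffusion = f_x = 5*t*x/2. Substituting x = B_t:
  d(5*B_t^2*t/4) = (5*B_t^2/4 + 5*t/4) dt + (5*B_t*t/2) dB_t.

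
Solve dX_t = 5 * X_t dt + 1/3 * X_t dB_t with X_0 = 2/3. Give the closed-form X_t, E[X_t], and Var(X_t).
X_t = 2/3 * exp((89/18) t + (1/3) B_t); E[X_t] = 2*exp(5*t)/3; Var(X_t) = 4*(exp(t/9) - 1)*exp(10*t)/9

For GBM dX = mu X dt + sigma X dB with X_0 = x_0, apply Itô to Y = log X: dY = (mu - sigma^2/2) dt + sigma dB, so Y_t = log(x_0) + (mu - sigma^2/2) t + sigma B_t and hence X_t = x_0 * exp((mu - sigma^2/2) t + sigma B_t).
With mu = 5, sigma = 1/3, x_0 = 2/3, this gives:
  X_t = 2/3 * exp((89/18) * t + (1/3) * B_t).
Since sigma*B_t ~ Normal(0, sigma^2 t), E[exp(sigma*B_t)] = exp(sigma^2 t / 2); so E[X_t] = x_0 * exp((mu - sigma^2/2) t) * exp(sigma^2 t / 2) = x_0 * exp(mu t) = 2*exp(5*t)/3.
Var(X_t) = E[X_t^2] - (E[X_t])^2 = x_0^2 * exp(2 mu t) * (exp(sigma^2 t) - 1) = 4*(exp(t/9) - 1)*exp(10*t)/9.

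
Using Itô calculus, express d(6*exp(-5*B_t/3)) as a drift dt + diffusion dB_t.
d(6*exp(-5*B_t/3)) = (25*exp(-5*B_t/3)/3) dt + (-10*exp(-5*B_t/3)) dB_t

Itô's formula for f(B_t) gives d f(B_t) = f'(B_t) dB_t + (1/2) f''(B_t) dt. Compute derivatives of f(x) = 6*exp(-5*x/3):
  f'(x)  = -10*exp(-5*x/3)
  f''(x) = 50*exp(-5*x/3)/3
Substitute x = B_t and multiply the f'' term by 1/2:
  drift     = (1/2) * (50*exp(-5*x/3)/3) evaluated at B_t = 25*exp(-5*B_t/3)/3
  diffusion = (-10*exp(-5*x/3)) evaluated at B_t = -10*exp(-5*B_t/3)
Therefore d(6*exp(-5*B_t/3)) = (25*exp(-5*B_t/3)/3) dt + (-10*exp(-5*B_t/3)) dB_t.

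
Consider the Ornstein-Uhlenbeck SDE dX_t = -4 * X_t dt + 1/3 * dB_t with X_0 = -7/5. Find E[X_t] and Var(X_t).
E[X_t] = -7*exp(-4*t)/5; Var(X_t) = 1/72 - exp(-8*t)/72

The OU SDE dX = -theta X dt + sigma dB admits the integrating factor exp(theta t): d(exp(theta t) X_t) = sigma exp(theta t) dB_t. Integrating from 0 to t:
  X_t = x_0 * exp(-theta t) + sigma * int_0^t exp(-theta (t-s)) dB_s.
The Itô integral has mean 0 and (by the Itô isometry) variance sigma^2 * int_0^t exp(-2 theta (t - s)) ds = sigma^2 * (1 - exp(-2 theta t)) / (2 theta).
With theta = 4, sigma = 1/3, x_0 = -7/5:
  E[X_t] = -7/5 * exp(-4 t) = -7*exp(-4*t)/5
  Var(X_t) = (1/3)^2 * (1 - exp(-2*4 t)) / (2 * 4) = 1/72 - exp(-8*t)/72.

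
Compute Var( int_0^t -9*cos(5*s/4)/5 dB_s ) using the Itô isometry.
Var = 81*t/50 + 81*sin(5*t/2)/125

The Itô integral of a deterministic integrand f(s) has mean 0 because each increment f(s) * (B_{s+ds} - B_s) has mean 0. By the Itô isometry:
  Var( int_0^t f(s) dB_s ) = E[ (int_0^t f(s) dB_s)^2 ] = int_0^t f(s)^2 ds.
Here f(s) = -9*cos(5*s/4)/5, so f(s)^2 = 81*cos(5*s/4)^2/25. Integrate:
  int_0^t (81*cos(5*s/4)^2/25) ds = 81*t/50 + 81*sin(5*t/2)/125.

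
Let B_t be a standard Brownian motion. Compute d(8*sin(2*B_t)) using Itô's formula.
d(8*sin(2*B_t)) = (-16*sin(2*B_t)) dt + (16*cos(2*B_t)) dB_t

Itô's formula for f(B_t) gives d f(B_t) = f'(B_t) dB_t + (1/2) f''(B_t) dt. Compute derivatives of f(x) = 8*sin(2*x):
  f'(x)  = 16*cos(2*x)
  f''(x) = -32*sin(2*x)
Substitute x = B_t and multiply the f'' term by 1/2:
  drift     = (1/2) * (-32*sin(2*x)) evaluated at B_t = -16*sin(2*B_t)
  diffusion = (16*cos(2*x)) evaluated at B_t = 16*cos(2*B_t)
Therefore d(8*sin(2*B_t)) = (-16*sin(2*B_t)) dt + (16*cos(2*B_t)) dB_t.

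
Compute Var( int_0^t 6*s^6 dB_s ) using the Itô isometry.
Var = 36*t^13/13

The Itô integral of a deterministic integrand f(s) has mean 0 because each increment f(s) * (B_{s+ds} - B_s) has mean 0. By the Itô isometry:
  Var( int_0^t f(s) dB_s ) = E[ (int_0^t f(s) dB_s)^2 ] = int_0^t f(s)^2 ds.
Here f(s) = 6*s^6, so f(s)^2 = 36*s^12. Integrate:
  int_0^t (36*s^12) ds = 36*t^13/13.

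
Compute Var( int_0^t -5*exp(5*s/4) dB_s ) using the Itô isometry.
Var = 10*exp(5*t/2) - 10

The Itô integral of a deterministic integrand f(s) has mean 0 because each increment f(s) * (B_{s+ds} - B_s) has mean 0. By the Itô isometry:
  Var( int_0^t f(s) dB_s ) = E[ (int_0^t f(s) dB_s)^2 ] = int_0^t f(s)^2 ds.
Here f(s) = -5*exp(5*s/4), so f(s)^2 = 25*exp(5*s/2). Integrate:
  int_0^t (25*exp(5*s/2)) ds = 10*exp(5*t/2) - 10.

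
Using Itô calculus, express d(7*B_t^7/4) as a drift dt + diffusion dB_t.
d(7*B_t^7/4) = (147*B_t^5/4) dt + (49*B_t^6/4) dB_t

Itô's formula for f(B_t) gives d f(B_t) = f'(B_t) dB_t + (1/2) f''(B_t) dt. Compute derivatives of f(x) = 7*x^7/4:
  f'(x)  = 49*x^6/4
  f''(x) = 147*x^5/2
Substitute x = B_t and multiply the f'' term by 1/2:
  drift     = (1/2) * (147*x^5/2) evaluated at B_t = 147*B_t^5/4
  diffusion = (49*x^6/4) evaluated at B_t = 49*B_t^6/4
Therefore d(7*B_t^7/4) = (147*B_t^5/4) dt + (49*B_t^6/4) dB_t.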